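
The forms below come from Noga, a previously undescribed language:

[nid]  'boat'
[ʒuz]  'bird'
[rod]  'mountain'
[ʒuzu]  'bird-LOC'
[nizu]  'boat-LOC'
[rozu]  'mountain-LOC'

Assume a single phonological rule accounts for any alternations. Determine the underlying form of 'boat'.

/nid/

In [nizu] and [nid] the final segment of 'boat' alternates: [z] ~ [d].
Compare 'bird', with invariant [z] in [ʒuzu] and [ʒuz]: an analysis with underlying /z/ and a rule producing [d] in isolation would wrongly predict alternation here too.
The underlying segment must be /d/; voiced stops become fricatives between vowels, yielding [z] there.
So 'boat' = /nid/.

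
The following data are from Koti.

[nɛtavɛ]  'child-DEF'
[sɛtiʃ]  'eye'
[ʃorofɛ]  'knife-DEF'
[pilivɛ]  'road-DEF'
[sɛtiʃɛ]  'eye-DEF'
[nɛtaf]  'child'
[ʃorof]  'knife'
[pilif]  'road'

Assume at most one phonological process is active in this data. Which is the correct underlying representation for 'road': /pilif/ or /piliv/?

/piliv/

'road' shows [f] ~ [v] at the end of the stem ([pilif] vs [pilivɛ]).
The stem 'knife' ([ʃorof], [ʃorofɛ]) shows [f] unchanged in both environments, so [f] cannot be basic with [v] derived before the DEF suffix.
So /v/ is underlying, and a rule of word-final obstruent devoicing — voiced obstruents become voiceless word-finally — gives [f].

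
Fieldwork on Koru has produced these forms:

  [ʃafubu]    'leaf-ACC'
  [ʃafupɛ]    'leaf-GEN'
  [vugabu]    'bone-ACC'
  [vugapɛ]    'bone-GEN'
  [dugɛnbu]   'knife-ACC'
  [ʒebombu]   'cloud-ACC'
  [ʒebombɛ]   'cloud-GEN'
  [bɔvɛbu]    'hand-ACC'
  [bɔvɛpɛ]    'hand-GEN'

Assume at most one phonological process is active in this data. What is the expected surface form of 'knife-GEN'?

[dugɛnbɛ]

The GEN suffix surfaces as [-bɛ] and [-pɛ], depending on the final segment of the stem.
The ACC suffix, which begins with [b], is invariant after every stem; so [b] is not altered by any rule here.
The GEN suffix is therefore /-pɛ/ underlyingly, with post-nasal voicing: voiceless stops become voiced after a nasal.
After 'knife', which ends in a nasal, the suffix surfaces as [-bɛ], giving [dugɛnbɛ].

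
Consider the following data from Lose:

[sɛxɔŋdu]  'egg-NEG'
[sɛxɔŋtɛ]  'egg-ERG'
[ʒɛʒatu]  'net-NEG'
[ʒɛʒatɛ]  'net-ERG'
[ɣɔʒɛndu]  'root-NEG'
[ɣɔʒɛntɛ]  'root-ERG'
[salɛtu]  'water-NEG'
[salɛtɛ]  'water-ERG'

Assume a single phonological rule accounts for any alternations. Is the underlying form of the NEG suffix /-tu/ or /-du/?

The NEG suffix surfaces as [-du] and [-tu], depending on the final segment of the stem.
By contrast the ERG suffix keeps its initial [t] throughout — that segment must be underlying.
The NEG suffix is therefore /-du/ underlyingly, with post-vocalic devoicing: voiced stops become voiceless after a vowel.

/-du/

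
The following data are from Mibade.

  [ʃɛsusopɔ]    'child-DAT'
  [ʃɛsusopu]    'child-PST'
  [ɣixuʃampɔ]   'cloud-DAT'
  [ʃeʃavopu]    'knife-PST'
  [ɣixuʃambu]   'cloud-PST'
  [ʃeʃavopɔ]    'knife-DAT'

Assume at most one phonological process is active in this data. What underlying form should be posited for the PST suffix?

/-bu/

The PST suffix surfaces as [-bu] and [-pu], depending on the final segment of the stem.
The DAT suffix, which begins with [p], is invariant after every stem; so [p] is not altered by any rule here.
The PST suffix is therefore /-bu/ underlyingly, with post-vocalic devoicing: voiced stops become voiceless after a vowel.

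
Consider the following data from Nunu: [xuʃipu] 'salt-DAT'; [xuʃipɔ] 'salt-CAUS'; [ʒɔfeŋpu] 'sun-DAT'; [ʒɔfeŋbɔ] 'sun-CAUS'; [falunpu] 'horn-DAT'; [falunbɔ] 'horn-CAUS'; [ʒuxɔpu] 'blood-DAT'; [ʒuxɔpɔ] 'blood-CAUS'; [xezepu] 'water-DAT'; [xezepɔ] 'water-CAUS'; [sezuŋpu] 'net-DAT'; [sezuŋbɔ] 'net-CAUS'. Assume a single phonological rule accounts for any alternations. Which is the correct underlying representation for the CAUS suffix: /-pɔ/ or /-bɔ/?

/-bɔ/

The CAUS suffix surfaces as [-bɔ] and [-pɔ], depending on the final segment of the stem.
By contrast the DAT suffix keeps its initial [p] throughout — that segment must be underlying.
The CAUS suffix is therefore /-bɔ/ underlyingly, with post-vocalic devoicing: voiced stops become voiceless after a vowel.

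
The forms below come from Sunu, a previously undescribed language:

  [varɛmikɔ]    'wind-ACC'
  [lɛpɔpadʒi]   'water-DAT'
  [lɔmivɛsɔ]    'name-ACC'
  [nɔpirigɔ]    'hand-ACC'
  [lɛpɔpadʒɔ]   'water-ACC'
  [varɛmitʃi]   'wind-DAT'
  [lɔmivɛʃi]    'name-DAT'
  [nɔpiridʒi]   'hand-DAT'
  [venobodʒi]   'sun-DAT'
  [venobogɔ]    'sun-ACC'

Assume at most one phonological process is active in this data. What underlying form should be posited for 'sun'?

/venobog/

The stem for 'sun' ends in [g] in [venobogɔ] but [dʒ] in [venobodʒi].
But 'water' keeps [dʒ] in both environments ([lɛpɔpadʒɔ], [lɛpɔpadʒi]), so there is no rule changing /dʒ/ to [g] before the ACC suffix.
Therefore /g/ is basic and [dʒ] is derived by palatalization before a front vowel (/k/, /g/ and /s/ become palato-alveolar [tʃ], [dʒ] and [ʃ] before a front vowel).
The underlying form of 'sun' is therefore /venobog/.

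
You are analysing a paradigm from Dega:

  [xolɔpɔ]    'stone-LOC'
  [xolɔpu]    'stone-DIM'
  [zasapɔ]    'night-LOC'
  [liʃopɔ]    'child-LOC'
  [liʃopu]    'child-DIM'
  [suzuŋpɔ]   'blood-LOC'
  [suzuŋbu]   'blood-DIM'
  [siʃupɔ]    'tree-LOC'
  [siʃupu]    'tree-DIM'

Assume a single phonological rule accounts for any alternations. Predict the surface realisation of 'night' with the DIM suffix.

The DIM morpheme has two allomorphs, [-bu] and [-pu].
By contrast the LOC suffix keeps its initial [p] throughout — that segment must be underlying.
The DIM suffix is therefore /-bu/ underlyingly, with post-vocalic devoicing: voiced stops become voiceless after a vowel.
After 'night', which ends in a vowel, the suffix surfaces as [-pu], giving [zasapu].

[zasapu]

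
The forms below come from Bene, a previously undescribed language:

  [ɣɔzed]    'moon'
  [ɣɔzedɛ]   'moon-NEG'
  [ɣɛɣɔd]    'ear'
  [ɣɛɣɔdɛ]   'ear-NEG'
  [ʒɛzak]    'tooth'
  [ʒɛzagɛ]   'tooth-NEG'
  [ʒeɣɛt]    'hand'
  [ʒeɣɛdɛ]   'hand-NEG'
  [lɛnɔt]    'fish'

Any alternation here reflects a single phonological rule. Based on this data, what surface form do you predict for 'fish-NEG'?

The stem for 'hand' ends in [t] in [ʒeɣɛt] but [d] in [ʒeɣɛdɛ].
The stem 'ear' ([ɣɛɣɔd], [ɣɛɣɔdɛ]) shows [d] unchanged in both environments, so [d] cannot be basic with [t] derived in isolation.
The alternation reflects intervocalic voicing: voiceless stops become voiced between vowels. /t/ is underlying.
The one attested form of 'fish', [lɛnɔt], shows underlying /lɛnɔt/. Applying the same rule between vowels gives [lɛnɔdɛ].

[lɛnɔdɛ]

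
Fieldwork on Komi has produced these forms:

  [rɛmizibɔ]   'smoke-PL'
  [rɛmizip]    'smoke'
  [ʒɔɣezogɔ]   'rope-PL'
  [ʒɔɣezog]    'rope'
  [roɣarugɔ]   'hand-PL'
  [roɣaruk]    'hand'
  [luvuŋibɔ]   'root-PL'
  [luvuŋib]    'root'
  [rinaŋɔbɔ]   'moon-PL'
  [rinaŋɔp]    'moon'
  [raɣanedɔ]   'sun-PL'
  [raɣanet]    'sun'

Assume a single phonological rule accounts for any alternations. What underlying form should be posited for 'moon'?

/rinaŋɔp/

The stem for 'moon' ends in [b] in [rinaŋɔbɔ] but [p] in [rinaŋɔp].
The stem 'root' ([luvuŋibɔ], [luvuŋib]) shows [b] unchanged in both environments, so [b] cannot be basic with [p] derived in isolation.
The alternation reflects intervocalic voicing: voiceless stops become voiced between vowels. /p/ is underlying.
So 'moon' = /rinaŋɔp/.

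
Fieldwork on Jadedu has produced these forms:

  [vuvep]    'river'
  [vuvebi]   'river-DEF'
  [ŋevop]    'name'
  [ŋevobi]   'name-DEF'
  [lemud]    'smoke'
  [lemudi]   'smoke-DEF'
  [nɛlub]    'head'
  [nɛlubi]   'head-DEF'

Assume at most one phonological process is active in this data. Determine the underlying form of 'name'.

/ŋevop/

'name' shows [p] ~ [b] at the end of the stem ([ŋevop] vs [ŋevobi]).
Compare 'head', with invariant [b] in [nɛlub] and [nɛlubi]: an analysis with underlying /b/ and a rule producing [p] in isolation would wrongly predict alternation here too.
The underlying segment must be /p/; voiceless stops become voiced between vowels, yielding [b] there.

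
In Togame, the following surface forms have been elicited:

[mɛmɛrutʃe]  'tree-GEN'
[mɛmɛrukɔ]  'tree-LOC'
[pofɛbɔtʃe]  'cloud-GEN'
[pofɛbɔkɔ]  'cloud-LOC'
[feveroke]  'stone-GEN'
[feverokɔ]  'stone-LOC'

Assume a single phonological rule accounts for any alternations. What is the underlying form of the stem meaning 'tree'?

'tree' shows [tʃ] ~ [k] at the end of the stem ([mɛmɛrutʃe] vs [mɛmɛrukɔ]).
But 'stone' keeps [k] in both environments ([feveroke], [feverokɔ]), so there is no rule changing /k/ to [tʃ] before the GEN suffix.
Therefore /tʃ/ is basic and [k] is derived by depalatalization (palato-alveolar /tʃ/ becomes [k] when no front vowel follows).

/mɛmɛrutʃ/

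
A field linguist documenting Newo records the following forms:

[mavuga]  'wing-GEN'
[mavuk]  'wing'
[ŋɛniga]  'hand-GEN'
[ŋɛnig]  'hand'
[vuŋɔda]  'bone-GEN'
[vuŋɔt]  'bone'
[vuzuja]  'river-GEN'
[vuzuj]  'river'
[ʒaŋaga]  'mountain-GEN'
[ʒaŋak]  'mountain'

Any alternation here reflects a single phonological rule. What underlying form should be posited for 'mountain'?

/ʒaŋak/

In [ʒaŋaga] and [ʒaŋak] the final segment of 'mountain' alternates: [g] ~ [k].
If /g/ were underlying and a rule turned it into [k] in isolation, 'hand' would also alternate; but it has [g] in both [ŋɛniga] and [ŋɛnig].
So /k/ is underlying, and a rule of intervocalic voicing — voiceless stops become voiced between vowels — gives [g].
Hence 'mountain' is /ʒaŋak/ underlyingly.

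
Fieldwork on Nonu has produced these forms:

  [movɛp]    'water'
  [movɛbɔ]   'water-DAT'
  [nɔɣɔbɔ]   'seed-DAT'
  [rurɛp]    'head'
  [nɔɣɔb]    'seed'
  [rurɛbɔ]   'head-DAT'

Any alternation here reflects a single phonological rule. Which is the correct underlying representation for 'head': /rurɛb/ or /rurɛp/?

/rurɛp/

The stem for 'head' ends in [p] in [rurɛp] but [b] in [rurɛbɔ].
Compare 'seed', with invariant [b] in [nɔɣɔb] and [nɔɣɔbɔ]: an analysis with underlying /b/ and a rule producing [p] in isolation would wrongly predict alternation here too.
Therefore /p/ is basic and [b] is derived by intervocalic voicing (voiceless stops become voiced between vowels).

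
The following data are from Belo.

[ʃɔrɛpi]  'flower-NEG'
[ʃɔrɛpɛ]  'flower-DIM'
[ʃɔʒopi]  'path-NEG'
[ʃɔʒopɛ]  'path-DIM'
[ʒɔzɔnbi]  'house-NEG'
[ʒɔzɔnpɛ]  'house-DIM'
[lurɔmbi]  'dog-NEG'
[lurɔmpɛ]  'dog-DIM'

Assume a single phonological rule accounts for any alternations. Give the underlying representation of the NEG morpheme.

/-bi/

The NEG morpheme has two allomorphs, [-bi] and [-pi].
The DIM suffix, which begins with [p], is invariant after every stem; so [p] is not altered by any rule here.
So the underlying form is /-bi/, and voiced stops become voiceless after a vowel.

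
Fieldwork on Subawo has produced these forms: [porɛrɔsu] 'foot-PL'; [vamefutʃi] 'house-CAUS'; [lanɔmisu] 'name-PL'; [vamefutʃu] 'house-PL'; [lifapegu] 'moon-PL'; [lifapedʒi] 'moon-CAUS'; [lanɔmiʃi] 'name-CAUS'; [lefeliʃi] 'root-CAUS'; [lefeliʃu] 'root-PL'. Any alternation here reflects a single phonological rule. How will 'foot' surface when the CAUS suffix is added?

In [lanɔmiʃi] and [lanɔmisu] the final segment of 'name' alternates: [ʃ] ~ [s].
But 'root' keeps [ʃ] in both environments ([lefeliʃi], [lefeliʃu]), so there is no rule changing /ʃ/ to [s] before the PL suffix.
The alternation reflects palatalization before a front vowel: /g/ and /s/ become palato-alveolar [dʒ] and [ʃ] before a front vowel. /s/ is underlying.
The one attested form of 'foot', [porɛrɔsu], shows underlying /porɛrɔs/. Applying the same rule before a front vowel gives [porɛrɔʃi].

[porɛrɔʃi]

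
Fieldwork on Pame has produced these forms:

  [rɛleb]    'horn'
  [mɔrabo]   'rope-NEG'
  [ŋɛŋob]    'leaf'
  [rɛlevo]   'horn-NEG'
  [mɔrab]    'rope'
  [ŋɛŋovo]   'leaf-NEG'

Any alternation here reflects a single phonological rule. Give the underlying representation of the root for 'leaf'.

The root 'leaf' surfaces as [ŋɛŋovo] and [ŋɛŋob], with a stem-final [v] ~ [b] alternation.
If /b/ were underlying and a rule turned it into [v] before the NEG suffix, 'rope' would also alternate; but it has [b] in both [mɔrabo] and [mɔrab].
The alternation reflects word-final hardening: voiced fricatives become stops word-finally. /v/ is underlying.

/ŋɛŋov/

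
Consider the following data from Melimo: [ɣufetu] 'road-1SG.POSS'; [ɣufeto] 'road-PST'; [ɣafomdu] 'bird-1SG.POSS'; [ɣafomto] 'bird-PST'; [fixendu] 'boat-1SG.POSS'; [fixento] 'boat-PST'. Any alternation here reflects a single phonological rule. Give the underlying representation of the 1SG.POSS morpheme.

The 1SG.POSS morpheme has two allomorphs, [-du] and [-tu].
By contrast the PST suffix keeps its initial [t] throughout — that segment must be underlying.
The 1SG.POSS suffix is therefore /-du/ underlyingly, with post-vocalic devoicing: voiced stops become voiceless after a vowel.

/-du/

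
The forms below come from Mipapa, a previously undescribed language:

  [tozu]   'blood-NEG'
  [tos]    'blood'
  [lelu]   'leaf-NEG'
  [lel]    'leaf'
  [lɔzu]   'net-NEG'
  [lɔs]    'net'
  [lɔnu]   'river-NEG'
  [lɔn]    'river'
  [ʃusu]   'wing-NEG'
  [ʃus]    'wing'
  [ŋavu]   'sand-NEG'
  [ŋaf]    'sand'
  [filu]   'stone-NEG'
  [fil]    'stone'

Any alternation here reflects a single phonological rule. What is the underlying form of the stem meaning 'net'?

In [lɔzu] and [lɔs] the final segment of 'net' alternates: [z] ~ [s].
The stem 'wing' ([ʃusu], [ʃus]) shows [s] unchanged in both environments, so [s] cannot be basic with [z] derived before the NEG suffix.
The underlying segment must be /z/; voiced obstruents become voiceless word-finally, yielding [s] there.

/lɔz/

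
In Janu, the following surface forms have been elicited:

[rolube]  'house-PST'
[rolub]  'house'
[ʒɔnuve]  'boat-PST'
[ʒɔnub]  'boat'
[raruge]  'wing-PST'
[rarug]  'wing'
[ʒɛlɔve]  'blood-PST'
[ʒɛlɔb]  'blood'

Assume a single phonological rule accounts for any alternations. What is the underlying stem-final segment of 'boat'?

The root 'boat' surfaces as [ʒɔnuve] and [ʒɔnub], with a stem-final [v] ~ [b] alternation.
Compare 'house', with invariant [b] in [rolube] and [rolub]: an analysis with underlying /b/ and a rule producing [v] before the PST suffix would wrongly predict alternation here too.
Therefore /v/ is basic and [b] is derived by word-final hardening (voiced fricatives become stops word-finally).

/v/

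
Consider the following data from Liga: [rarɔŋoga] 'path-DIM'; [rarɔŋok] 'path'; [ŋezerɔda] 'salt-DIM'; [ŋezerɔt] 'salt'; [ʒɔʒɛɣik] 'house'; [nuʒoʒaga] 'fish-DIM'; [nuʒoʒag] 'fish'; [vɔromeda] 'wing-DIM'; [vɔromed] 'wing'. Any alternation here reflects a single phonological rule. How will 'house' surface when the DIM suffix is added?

[ʒɔʒɛɣiga]

The stem for 'path' ends in [g] in [rarɔŋoga] but [k] in [rarɔŋok].
But 'fish' keeps [g] in both environments ([nuʒoʒaga], [nuʒoʒag]), so there is no rule changing /g/ to [k] in isolation.
The underlying segment must be /k/; voiceless stops become voiced between vowels, yielding [g] there.
The one attested form of 'house', [ʒɔʒɛɣik], shows underlying /ʒɔʒɛɣik/. Applying the same rule between vowels gives [ʒɔʒɛɣiga].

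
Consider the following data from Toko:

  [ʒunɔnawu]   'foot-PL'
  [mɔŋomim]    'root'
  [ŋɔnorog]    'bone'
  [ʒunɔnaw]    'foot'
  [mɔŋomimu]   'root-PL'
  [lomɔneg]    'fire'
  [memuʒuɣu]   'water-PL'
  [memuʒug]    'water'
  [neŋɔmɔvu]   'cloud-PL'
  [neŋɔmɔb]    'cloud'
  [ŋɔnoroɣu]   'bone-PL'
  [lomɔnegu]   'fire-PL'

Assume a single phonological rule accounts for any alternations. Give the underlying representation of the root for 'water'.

/memuʒuɣ/

The stem for 'water' ends in [ɣ] in [memuʒuɣu] but [g] in [memuʒug].
Compare 'fire', with invariant [g] in [lomɔnegu] and [lomɔneg]: an analysis with underlying /g/ and a rule producing [ɣ] before the PL suffix would wrongly predict alternation here too.
So /ɣ/ is underlying, and a rule of word-final hardening — voiced fricatives become stops word-finally — gives [g].
The underlying form of 'water' is therefore /memuʒuɣ/.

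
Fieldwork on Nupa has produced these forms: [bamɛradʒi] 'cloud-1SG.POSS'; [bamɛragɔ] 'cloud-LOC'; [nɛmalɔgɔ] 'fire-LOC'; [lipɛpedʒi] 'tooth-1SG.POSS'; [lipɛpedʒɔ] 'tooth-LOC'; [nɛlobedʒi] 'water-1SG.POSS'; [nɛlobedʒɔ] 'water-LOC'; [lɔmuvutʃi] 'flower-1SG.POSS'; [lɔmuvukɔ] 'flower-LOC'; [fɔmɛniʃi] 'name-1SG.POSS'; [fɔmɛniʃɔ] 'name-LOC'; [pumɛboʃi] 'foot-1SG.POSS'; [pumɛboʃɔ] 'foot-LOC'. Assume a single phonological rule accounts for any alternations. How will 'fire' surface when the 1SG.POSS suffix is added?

The stem for 'cloud' ends in [dʒ] in [bamɛradʒi] but [g] in [bamɛragɔ].
But 'water' keeps [dʒ] in both environments ([nɛlobedʒi], [nɛlobedʒɔ]), so there is no rule changing /dʒ/ to [g] before the LOC suffix.
So /g/ is underlying, and a rule of palatalization before a front vowel — /k/ and /g/ become palato-alveolar [tʃ] and [dʒ] before a front vowel — gives [dʒ].
The one attested form of 'fire', [nɛmalɔgɔ], shows underlying /nɛmalɔg/. Applying the same rule before a front vowel gives [nɛmalɔdʒi].

[nɛmalɔdʒi]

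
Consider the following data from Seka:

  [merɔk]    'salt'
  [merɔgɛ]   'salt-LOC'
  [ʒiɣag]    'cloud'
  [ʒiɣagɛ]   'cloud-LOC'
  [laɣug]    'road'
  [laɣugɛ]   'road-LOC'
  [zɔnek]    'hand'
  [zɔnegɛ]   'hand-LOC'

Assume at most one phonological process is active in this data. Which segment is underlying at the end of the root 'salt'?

/k/

In [merɔk] and [merɔgɛ] the final segment of 'salt' alternates: [k] ~ [g].
Compare 'road', with invariant [g] in [laɣug] and [laɣugɛ]: an analysis with underlying /g/ and a rule producing [k] in isolation would wrongly predict alternation here too.
So /k/ is underlying, and a rule of intervocalic voicing — voiceless stops become voiced between vowels — gives [g].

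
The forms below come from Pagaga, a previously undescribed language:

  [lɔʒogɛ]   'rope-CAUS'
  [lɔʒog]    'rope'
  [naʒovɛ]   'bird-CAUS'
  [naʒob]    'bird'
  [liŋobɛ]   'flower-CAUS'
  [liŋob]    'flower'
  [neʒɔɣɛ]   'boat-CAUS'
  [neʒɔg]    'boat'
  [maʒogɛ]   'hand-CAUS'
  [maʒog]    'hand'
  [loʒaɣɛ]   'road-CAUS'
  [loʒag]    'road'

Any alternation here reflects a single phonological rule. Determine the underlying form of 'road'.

/loʒaɣ/

The root 'road' surfaces as [loʒaɣɛ] and [loʒag], with a stem-final [ɣ] ~ [g] alternation.
The stem 'hand' ([maʒogɛ], [maʒog]) shows [g] unchanged in both environments, so [g] cannot be basic with [ɣ] derived before the CAUS suffix.
The underlying segment must be /ɣ/; voiced fricatives become stops word-finally, yielding [g] there.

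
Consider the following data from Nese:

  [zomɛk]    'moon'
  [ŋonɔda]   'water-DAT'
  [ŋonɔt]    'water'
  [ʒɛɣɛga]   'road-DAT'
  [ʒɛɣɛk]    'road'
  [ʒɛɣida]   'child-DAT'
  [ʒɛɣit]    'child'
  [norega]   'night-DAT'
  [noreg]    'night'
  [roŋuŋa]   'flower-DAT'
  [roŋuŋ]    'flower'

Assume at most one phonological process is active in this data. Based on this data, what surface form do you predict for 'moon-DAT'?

The root 'road' surfaces as [ʒɛɣɛga] and [ʒɛɣɛk], with a stem-final [g] ~ [k] alternation.
Compare 'night', with invariant [g] in [norega] and [noreg]: an analysis with underlying /g/ and a rule producing [k] in isolation would wrongly predict alternation here too.
The alternation reflects intervocalic voicing: voiceless stops become voiced between vowels. /k/ is underlying.
The one attested form of 'moon', [zomɛk], shows underlying /zomɛk/. Applying the same rule between vowels gives [zomɛga].

[zomɛga]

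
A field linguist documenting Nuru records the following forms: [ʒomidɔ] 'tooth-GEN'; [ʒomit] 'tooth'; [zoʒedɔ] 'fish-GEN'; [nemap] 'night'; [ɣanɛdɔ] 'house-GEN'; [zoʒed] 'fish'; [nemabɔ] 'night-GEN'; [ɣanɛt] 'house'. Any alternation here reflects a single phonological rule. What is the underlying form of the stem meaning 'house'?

/ɣanɛt/

The stem for 'house' ends in [d] in [ɣanɛdɔ] but [t] in [ɣanɛt].
The stem 'fish' ([zoʒedɔ], [zoʒed]) shows [d] unchanged in both environments, so [d] cannot be basic with [t] derived in isolation.
So /t/ is underlying, and a rule of intervocalic voicing — voiceless stops become voiced between vowels — gives [d].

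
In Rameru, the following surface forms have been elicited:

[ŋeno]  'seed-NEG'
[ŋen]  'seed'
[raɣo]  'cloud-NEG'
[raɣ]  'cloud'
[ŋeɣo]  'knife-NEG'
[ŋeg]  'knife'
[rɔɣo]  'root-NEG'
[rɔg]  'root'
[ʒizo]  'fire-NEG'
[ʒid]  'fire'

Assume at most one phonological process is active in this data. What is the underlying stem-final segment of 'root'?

The stem for 'root' ends in [ɣ] in [rɔɣo] but [g] in [rɔg].
The stem 'cloud' ([raɣo], [raɣ]) shows [ɣ] unchanged in both environments, so [ɣ] cannot be basic with [g] derived in isolation.
The alternation reflects intervocalic spirantization: voiced stops become fricatives between vowels. /g/ is underlying.

/g/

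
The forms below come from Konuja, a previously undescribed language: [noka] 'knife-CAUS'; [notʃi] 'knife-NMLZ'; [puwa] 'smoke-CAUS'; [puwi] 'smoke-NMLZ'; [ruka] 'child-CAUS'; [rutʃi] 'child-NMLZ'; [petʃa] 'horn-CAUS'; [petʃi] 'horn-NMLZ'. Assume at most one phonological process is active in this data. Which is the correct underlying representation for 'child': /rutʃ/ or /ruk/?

/ruk/

In [ruka] and [rutʃi] the final segment of 'child' alternates: [k] ~ [tʃ].
The stem 'horn' ([petʃa], [petʃi]) shows [tʃ] unchanged in both environments, so [tʃ] cannot be basic with [k] derived before the CAUS suffix.
Therefore /k/ is basic and [tʃ] is derived by palatalization before a front vowel (/k/ becomes palato-alveolar [tʃ] before a front vowel).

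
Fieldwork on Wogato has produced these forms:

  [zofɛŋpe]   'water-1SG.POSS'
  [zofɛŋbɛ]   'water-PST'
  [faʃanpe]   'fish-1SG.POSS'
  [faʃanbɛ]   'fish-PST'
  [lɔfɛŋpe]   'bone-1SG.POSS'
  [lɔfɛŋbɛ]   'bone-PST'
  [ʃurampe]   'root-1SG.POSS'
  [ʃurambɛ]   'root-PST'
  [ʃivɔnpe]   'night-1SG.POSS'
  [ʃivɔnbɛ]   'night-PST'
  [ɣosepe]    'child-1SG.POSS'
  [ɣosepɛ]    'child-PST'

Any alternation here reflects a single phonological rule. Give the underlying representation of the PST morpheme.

/-bɛ/

The PST suffix surfaces as [-bɛ] and [-pɛ], depending on the final segment of the stem.
The 1SG.POSS suffix, which begins with [p], is invariant after every stem; so [p] is not altered by any rule here.
So the underlying form is /-bɛ/, and voiced stops become voiceless after a vowel.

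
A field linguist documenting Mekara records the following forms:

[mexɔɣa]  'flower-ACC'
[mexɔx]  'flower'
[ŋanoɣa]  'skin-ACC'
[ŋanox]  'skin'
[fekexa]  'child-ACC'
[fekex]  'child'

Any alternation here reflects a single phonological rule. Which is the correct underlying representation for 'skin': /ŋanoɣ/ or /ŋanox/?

The stem for 'skin' ends in [ɣ] in [ŋanoɣa] but [x] in [ŋanox].
Compare 'child', with invariant [x] in [fekexa] and [fekex]: an analysis with underlying /x/ and a rule producing [ɣ] before the ACC suffix would wrongly predict alternation here too.
The underlying segment must be /ɣ/; voiced obstruents become voiceless word-finally, yielding [x] there.

/ŋanoɣ/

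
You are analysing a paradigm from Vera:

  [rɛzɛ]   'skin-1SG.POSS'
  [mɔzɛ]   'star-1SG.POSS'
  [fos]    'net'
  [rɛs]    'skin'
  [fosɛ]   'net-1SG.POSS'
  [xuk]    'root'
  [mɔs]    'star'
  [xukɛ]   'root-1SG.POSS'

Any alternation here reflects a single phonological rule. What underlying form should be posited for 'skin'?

/rɛz/

'skin' shows [z] ~ [s] at the end of the stem ([rɛzɛ] vs [rɛs]).
The stem 'net' ([fosɛ], [fos]) shows [s] unchanged in both environments, so [s] cannot be basic with [z] derived before the 1SG.POSS suffix.
The alternation reflects word-final obstruent devoicing: voiced obstruents become voiceless word-finally. /z/ is underlying.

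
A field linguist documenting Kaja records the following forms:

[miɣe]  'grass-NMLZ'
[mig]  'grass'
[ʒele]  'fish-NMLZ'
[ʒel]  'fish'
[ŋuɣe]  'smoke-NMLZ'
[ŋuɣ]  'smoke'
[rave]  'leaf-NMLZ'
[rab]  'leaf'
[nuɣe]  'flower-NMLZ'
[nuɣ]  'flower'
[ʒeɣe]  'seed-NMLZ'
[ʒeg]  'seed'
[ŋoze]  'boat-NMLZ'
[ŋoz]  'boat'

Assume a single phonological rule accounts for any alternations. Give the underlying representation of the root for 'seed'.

In [ʒeɣe] and [ʒeg] the final segment of 'seed' alternates: [ɣ] ~ [g].
But 'flower' keeps [ɣ] in both environments ([nuɣe], [nuɣ]), so there is no rule changing /ɣ/ to [g] in isolation.
The alternation reflects intervocalic spirantization: voiced stops become fricatives between vowels. /g/ is underlying.

/ʒeg/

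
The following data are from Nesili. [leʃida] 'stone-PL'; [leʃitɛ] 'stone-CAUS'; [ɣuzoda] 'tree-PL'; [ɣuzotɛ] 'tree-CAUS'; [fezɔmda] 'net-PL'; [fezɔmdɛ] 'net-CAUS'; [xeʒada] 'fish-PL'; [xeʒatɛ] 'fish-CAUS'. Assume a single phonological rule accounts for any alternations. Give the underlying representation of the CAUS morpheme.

The CAUS morpheme has two allomorphs, [-dɛ] and [-tɛ].
The PL suffix, which begins with [d], is invariant after every stem; so [d] is not altered by any rule here.
So the underlying form is /-tɛ/, and voiceless stops become voiced after a nasal.

/-tɛ/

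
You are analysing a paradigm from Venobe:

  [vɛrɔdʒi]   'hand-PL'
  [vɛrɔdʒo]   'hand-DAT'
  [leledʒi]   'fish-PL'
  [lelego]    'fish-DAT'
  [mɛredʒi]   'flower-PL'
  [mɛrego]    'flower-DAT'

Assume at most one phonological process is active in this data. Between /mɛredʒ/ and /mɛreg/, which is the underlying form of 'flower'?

/mɛreg/

'flower' shows [dʒ] ~ [g] at the end of the stem ([mɛredʒi] vs [mɛrego]).
If /dʒ/ were underlying and a rule turned it into [g] before the DAT suffix, 'hand' would also alternate; but it has [dʒ] in both [vɛrɔdʒi] and [vɛrɔdʒo].
The underlying segment must be /g/; /g/ becomes palato-alveolar [dʒ] before a front vowel, yielding [dʒ] there.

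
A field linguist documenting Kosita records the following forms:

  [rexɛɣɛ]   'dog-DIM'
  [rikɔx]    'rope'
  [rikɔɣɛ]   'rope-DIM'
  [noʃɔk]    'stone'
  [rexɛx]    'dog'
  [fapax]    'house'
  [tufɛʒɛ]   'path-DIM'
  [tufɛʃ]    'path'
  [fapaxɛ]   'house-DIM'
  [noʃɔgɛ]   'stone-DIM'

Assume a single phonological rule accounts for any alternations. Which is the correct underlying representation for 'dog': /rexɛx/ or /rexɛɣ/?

The root 'dog' surfaces as [rexɛɣɛ] and [rexɛx], with a stem-final [ɣ] ~ [x] alternation.
But 'house' keeps [x] in both environments ([fapaxɛ], [fapax]), so there is no rule changing /x/ to [ɣ] before the DIM suffix.
The alternation reflects word-final obstruent devoicing: voiced obstruents become voiceless word-finally. /ɣ/ is underlying.

/rexɛɣ/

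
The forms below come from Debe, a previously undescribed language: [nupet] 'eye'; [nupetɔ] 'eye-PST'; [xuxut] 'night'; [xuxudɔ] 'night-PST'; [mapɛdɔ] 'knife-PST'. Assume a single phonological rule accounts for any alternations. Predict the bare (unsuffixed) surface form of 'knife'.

[mapɛt]

The root 'night' surfaces as [xuxut] and [xuxudɔ], with a stem-final [t] ~ [d] alternation.
Compare 'eye', with invariant [t] in [nupet] and [nupetɔ]: an analysis with underlying /t/ and a rule producing [d] before the PST suffix would wrongly predict alternation here too.
The underlying segment must be /d/; voiced obstruents become voiceless word-finally, yielding [t] there.
The one attested form of 'knife', [mapɛdɔ], shows underlying /mapɛd/. Applying the same rule word-finally gives [mapɛt].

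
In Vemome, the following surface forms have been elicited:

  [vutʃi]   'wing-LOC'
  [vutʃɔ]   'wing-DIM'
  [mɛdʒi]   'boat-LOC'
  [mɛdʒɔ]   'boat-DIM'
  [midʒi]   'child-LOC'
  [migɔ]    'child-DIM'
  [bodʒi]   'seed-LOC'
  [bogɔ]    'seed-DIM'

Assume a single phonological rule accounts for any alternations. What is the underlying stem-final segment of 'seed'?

The stem for 'seed' ends in [dʒ] in [bodʒi] but [g] in [bogɔ].
The stem 'boat' ([mɛdʒi], [mɛdʒɔ]) shows [dʒ] unchanged in both environments, so [dʒ] cannot be basic with [g] derived before the DIM suffix.
The alternation reflects palatalization before a front vowel: /g/ becomes palato-alveolar [dʒ] before a front vowel. /g/ is underlying.

/g/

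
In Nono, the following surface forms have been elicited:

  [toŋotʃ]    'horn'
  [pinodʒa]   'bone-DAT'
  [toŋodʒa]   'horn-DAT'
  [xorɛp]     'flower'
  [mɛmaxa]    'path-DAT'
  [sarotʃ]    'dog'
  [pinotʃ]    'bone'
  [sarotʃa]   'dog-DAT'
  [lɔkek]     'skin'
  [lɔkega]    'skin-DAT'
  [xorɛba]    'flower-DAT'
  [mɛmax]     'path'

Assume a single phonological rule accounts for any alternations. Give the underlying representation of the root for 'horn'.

/toŋodʒ/

The root 'horn' surfaces as [toŋodʒa] and [toŋotʃ], with a stem-final [dʒ] ~ [tʃ] alternation.
Compare 'dog', with invariant [tʃ] in [sarotʃa] and [sarotʃ]: an analysis with underlying /tʃ/ and a rule producing [dʒ] before the DAT suffix would wrongly predict alternation here too.
The alternation reflects word-final obstruent devoicing: voiced obstruents become voiceless word-finally. /dʒ/ is underlying.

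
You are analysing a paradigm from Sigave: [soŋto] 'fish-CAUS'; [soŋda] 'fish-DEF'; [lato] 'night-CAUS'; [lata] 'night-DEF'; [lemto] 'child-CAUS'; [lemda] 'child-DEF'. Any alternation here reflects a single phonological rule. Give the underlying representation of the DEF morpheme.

The DEF morpheme has two allomorphs, [-da] and [-ta].
By contrast the CAUS suffix keeps its initial [t] throughout — that segment must be underlying.
The DEF suffix is therefore /-da/ underlyingly, with post-vocalic devoicing: voiced stops become voiceless after a vowel.

/-da/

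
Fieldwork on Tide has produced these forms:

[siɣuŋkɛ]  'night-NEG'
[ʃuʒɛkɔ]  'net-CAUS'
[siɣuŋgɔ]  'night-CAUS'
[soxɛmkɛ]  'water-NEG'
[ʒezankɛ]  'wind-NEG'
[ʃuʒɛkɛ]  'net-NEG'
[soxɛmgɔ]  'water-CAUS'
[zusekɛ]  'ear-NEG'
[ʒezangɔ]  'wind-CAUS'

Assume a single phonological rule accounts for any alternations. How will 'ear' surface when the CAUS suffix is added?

[zusekɔ]

The CAUS morpheme has two allomorphs, [-gɔ] and [-kɔ].
By contrast the NEG suffix keeps its initial [k] throughout — that segment must be underlying.
The CAUS suffix is therefore /-gɔ/ underlyingly, with post-vocalic devoicing: voiced stops become voiceless after a vowel.
After 'ear', which ends in a vowel, the suffix surfaces as [-kɔ], giving [zusekɔ].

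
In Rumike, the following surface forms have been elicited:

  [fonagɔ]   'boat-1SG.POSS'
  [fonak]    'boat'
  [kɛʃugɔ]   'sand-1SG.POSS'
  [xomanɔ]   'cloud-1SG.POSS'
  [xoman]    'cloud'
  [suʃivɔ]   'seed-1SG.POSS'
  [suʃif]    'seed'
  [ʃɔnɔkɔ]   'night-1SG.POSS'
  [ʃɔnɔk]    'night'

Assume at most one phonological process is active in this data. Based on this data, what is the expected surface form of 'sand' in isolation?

The root 'boat' surfaces as [fonagɔ] and [fonak], with a stem-final [g] ~ [k] alternation.
The stem 'night' ([ʃɔnɔkɔ], [ʃɔnɔk]) shows [k] unchanged in both environments, so [k] cannot be basic with [g] derived before the 1SG.POSS suffix.
The underlying segment must be /g/; voiced obstruents become voiceless word-finally, yielding [k] there.
From [kɛʃugɔ] the stem 'sand' is /kɛʃug/; word-finally this yields [kɛʃuk].

[kɛʃuk]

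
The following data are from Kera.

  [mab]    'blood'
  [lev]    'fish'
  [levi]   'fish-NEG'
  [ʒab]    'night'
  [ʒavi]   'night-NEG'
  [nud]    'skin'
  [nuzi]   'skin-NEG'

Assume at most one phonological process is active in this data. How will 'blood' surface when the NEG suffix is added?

In [ʒab] and [ʒavi] the final segment of 'night' alternates: [b] ~ [v].
If /v/ were underlying and a rule turned it into [b] in isolation, 'fish' would also alternate; but it has [v] in both [lev] and [levi].
The alternation reflects intervocalic spirantization: voiced stops become fricatives between vowels. /b/ is underlying.
The one attested form of 'blood', [mab], shows underlying /mab/. Applying the same rule between vowels gives [mavi].

[mavi]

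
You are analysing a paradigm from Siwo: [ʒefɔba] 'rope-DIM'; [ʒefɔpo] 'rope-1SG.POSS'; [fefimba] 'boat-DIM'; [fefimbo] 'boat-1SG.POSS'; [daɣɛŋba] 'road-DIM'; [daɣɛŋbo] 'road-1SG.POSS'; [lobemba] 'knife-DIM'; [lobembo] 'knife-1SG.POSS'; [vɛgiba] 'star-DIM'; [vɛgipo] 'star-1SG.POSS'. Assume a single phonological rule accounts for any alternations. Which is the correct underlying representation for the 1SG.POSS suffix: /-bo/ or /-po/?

/-po/

The 1SG.POSS morpheme has two allomorphs, [-bo] and [-po].
The DIM suffix, which begins with [b], is invariant after every stem; so [b] is not altered by any rule here.
So the underlying form is /-po/, and voiceless stops become voiced after a nasal.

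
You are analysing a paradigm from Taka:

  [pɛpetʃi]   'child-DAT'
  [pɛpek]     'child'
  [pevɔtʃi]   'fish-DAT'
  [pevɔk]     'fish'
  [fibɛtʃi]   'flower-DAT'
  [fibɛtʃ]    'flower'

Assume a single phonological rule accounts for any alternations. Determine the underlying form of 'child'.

'child' shows [tʃ] ~ [k] at the end of the stem ([pɛpetʃi] vs [pɛpek]).
But 'flower' keeps [tʃ] in both environments ([fibɛtʃi], [fibɛtʃ]), so there is no rule changing /tʃ/ to [k] in isolation.
Therefore /k/ is basic and [tʃ] is derived by palatalization before a front vowel (/k/ becomes palato-alveolar [tʃ] before a front vowel).
So 'child' = /pɛpek/.

/pɛpek/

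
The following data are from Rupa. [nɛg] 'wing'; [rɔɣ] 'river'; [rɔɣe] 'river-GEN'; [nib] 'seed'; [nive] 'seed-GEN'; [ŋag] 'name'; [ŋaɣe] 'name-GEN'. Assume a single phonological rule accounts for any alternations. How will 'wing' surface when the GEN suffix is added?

[nɛɣe]

In [ŋag] and [ŋaɣe] the final segment of 'name' alternates: [g] ~ [ɣ].
Compare 'river', with invariant [ɣ] in [rɔɣ] and [rɔɣe]: an analysis with underlying /ɣ/ and a rule producing [g] in isolation would wrongly predict alternation here too.
So /g/ is underlying, and a rule of intervocalic spirantization — voiced stops become fricatives between vowels — gives [ɣ].
From [nɛg] the stem 'wing' is /nɛg/; between vowels this yields [nɛɣe].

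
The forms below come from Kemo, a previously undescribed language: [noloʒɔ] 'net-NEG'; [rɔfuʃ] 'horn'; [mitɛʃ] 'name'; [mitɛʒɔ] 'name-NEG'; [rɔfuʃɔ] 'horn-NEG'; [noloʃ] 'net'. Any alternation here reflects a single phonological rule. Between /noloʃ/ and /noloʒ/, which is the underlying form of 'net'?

The stem for 'net' ends in [ʒ] in [noloʒɔ] but [ʃ] in [noloʃ].
If /ʃ/ were underlying and a rule turned it into [ʒ] before the NEG suffix, 'horn' would also alternate; but it has [ʃ] in both [rɔfuʃɔ] and [rɔfuʃ].
The underlying segment must be /ʒ/; voiced obstruents become voiceless word-finally, yielding [ʃ] there.

/noloʒ/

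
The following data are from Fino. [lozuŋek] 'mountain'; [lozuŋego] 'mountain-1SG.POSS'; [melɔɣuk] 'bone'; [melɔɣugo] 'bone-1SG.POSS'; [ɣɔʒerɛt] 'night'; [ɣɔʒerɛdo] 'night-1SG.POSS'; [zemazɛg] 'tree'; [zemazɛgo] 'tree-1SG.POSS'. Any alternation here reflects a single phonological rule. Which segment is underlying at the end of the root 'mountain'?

The stem for 'mountain' ends in [k] in [lozuŋek] but [g] in [lozuŋego].
If /g/ were underlying and a rule turned it into [k] in isolation, 'tree' would also alternate; but it has [g] in both [zemazɛg] and [zemazɛgo].
Therefore /k/ is basic and [g] is derived by intervocalic voicing (voiceless stops become voiced between vowels).

/k/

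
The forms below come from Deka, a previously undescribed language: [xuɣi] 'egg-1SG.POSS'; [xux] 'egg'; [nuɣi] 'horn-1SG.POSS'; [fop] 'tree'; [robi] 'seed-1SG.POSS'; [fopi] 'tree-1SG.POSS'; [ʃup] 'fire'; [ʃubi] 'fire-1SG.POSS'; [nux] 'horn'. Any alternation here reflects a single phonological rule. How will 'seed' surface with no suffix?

[rop]

In [ʃup] and [ʃubi] the final segment of 'fire' alternates: [p] ~ [b].
If /p/ were underlying and a rule turned it into [b] before the 1SG.POSS suffix, 'tree' would also alternate; but it has [p] in both [fop] and [fopi].
So /b/ is underlying, and a rule of word-final obstruent devoicing — voiced obstruents become voiceless word-finally — gives [p].
From [robi] the stem 'seed' is /rob/; word-finally this yields [rop].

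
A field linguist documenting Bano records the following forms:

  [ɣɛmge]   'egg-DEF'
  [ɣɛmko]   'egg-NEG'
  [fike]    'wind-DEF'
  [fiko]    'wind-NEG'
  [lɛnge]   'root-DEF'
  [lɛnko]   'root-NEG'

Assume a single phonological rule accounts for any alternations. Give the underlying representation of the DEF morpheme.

/-ge/

The DEF morpheme has two allomorphs, [-ge] and [-ke].
The NEG suffix, which begins with [k], is invariant after every stem; so [k] is not altered by any rule here.
The DEF suffix is therefore /-ge/ underlyingly, with post-vocalic devoicing: voiced stops become voiceless after a vowel.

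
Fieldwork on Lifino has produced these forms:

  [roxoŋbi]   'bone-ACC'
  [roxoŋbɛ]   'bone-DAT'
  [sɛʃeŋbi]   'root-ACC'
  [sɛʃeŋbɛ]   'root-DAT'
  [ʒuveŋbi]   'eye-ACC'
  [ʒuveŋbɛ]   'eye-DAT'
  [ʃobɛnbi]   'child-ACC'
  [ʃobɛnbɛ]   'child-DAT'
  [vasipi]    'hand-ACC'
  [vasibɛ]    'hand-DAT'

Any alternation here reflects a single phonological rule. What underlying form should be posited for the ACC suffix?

/-pi/

The ACC suffix surfaces as [-bi] and [-pi], depending on the final segment of the stem.
The DAT suffix, which begins with [b], is invariant after every stem; so [b] is not altered by any rule here.
The ACC suffix is therefore /-pi/ underlyingly, with post-nasal voicing: voiceless stops become voiced after a nasal.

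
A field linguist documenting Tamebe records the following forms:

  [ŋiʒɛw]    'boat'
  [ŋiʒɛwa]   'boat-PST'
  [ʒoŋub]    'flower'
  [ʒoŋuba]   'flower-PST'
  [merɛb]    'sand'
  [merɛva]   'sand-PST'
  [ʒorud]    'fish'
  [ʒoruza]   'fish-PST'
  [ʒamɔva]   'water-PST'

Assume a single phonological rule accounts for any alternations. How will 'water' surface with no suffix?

[ʒamɔb]

In [merɛb] and [merɛva] the final segment of 'sand' alternates: [b] ~ [v].
The stem 'flower' ([ʒoŋub], [ʒoŋuba]) shows [b] unchanged in both environments, so [b] cannot be basic with [v] derived before the PST suffix.
So /v/ is underlying, and a rule of word-final hardening — voiced fricatives become stops word-finally — gives [b].
From [ʒamɔva] the stem 'water' is /ʒamɔv/; word-finally this yields [ʒamɔb].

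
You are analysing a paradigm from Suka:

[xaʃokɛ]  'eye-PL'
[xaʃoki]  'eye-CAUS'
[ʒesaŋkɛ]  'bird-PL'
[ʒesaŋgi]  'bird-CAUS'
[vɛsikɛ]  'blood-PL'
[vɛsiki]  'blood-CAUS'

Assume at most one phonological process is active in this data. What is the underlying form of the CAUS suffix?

/-gi/

The CAUS morpheme has two allomorphs, [-gi] and [-ki].
By contrast the PL suffix keeps its initial [k] throughout — that segment must be underlying.
The CAUS suffix is therefore /-gi/ underlyingly, with post-vocalic devoicing: voiced stops become voiceless after a vowel.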